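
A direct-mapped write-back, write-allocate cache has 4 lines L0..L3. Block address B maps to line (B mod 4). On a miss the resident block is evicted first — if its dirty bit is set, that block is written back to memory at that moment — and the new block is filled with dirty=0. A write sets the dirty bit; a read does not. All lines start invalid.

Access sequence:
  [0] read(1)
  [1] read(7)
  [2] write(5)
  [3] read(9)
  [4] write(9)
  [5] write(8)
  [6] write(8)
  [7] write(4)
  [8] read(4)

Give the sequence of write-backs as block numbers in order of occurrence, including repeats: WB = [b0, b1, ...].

  0 | R B1 → L1 miss [-]
  1 | R B7 → L3 miss [-]
  2 | W B5 → L1 miss [D]
  3 | R B9 → L1 miss wb→B5 [-]
  4 | W B9 → L1 hit [D]
  5 | W B8 → L0 miss [D]
  6 | W B8 → L0 hit [D]
  7 | W B4 → L0 miss wb→B8 [D]
  8 | R B4 → L0 hit [D]

WB = [5, 8]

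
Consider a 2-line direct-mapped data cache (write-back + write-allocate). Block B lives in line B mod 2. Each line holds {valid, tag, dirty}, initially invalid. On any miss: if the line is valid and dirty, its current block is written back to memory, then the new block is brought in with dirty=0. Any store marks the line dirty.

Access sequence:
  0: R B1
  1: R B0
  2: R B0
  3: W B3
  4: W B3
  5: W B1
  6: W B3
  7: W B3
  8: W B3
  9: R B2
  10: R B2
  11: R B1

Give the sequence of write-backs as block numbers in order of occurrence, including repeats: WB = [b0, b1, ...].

0: R B1 → L1 miss [-]
1: R B0 → L0 miss [-]
2: R B0 → L0 hit [-]
3: W B3 → L1 miss [D]
4: W B3 → L1 hit [D]
5: W B1 → L1 miss wb→B3 [D]
6: W B3 → L1 miss wb→B1 [D]
7: W B3 → L1 hit [D]
8: W B3 → L1 hit [D]
9: R B2 → L0 miss [-]
10: R B2 → L0 hit [-]
11: R B1 → L1 miss wb→B3 [-]

WB = [3, 1, 3]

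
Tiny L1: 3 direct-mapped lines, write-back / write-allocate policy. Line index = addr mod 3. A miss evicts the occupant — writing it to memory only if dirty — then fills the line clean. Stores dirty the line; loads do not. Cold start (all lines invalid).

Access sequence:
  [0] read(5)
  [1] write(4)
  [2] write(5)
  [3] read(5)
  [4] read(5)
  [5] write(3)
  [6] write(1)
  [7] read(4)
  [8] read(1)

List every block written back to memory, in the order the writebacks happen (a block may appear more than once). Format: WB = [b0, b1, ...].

WB = [4, 1]

  0 | R B5 → L2 miss [-]
  1 | W B4 → L1 miss [D]
  2 | W B5 → L2 hit [D]
  3 | R B5 → L2 hit [D]
  4 | R B5 → L2 hit [D]
  5 | W B3 → L0 miss [D]
  6 | W B1 → L1 miss wb→B4 [D]
  7 | R B4 → L1 miss wb→B1 [-]
  8 | R B1 → L1 miss [-]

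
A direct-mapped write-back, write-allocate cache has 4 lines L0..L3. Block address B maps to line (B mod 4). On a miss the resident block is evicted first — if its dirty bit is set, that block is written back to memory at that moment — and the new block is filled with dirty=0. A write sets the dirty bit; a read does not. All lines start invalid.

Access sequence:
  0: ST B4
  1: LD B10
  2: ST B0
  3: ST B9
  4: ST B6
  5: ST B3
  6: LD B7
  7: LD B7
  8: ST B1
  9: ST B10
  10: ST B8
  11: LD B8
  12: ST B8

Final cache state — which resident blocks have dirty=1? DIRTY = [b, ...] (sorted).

0: W B4 → L0 miss [D]
1: R B10 → L2 miss [-]
2: W B0 → L0 miss wb→B4 [D]
3: W B9 → L1 miss [D]
4: W B6 → L2 miss [D]
5: W B3 → L3 miss [D]
6: R B7 → L3 miss wb→B3 [-]
7: R B7 → L3 hit [-]
8: W B1 → L1 miss wb→B9 [D]
9: W B10 → L2 miss wb→B6 [D]
10: W B8 → L0 miss wb→B0 [D]
11: R B8 → L0 hit [D]
12: W B8 → L0 hit [D]

DIRTY = [1, 8, 10]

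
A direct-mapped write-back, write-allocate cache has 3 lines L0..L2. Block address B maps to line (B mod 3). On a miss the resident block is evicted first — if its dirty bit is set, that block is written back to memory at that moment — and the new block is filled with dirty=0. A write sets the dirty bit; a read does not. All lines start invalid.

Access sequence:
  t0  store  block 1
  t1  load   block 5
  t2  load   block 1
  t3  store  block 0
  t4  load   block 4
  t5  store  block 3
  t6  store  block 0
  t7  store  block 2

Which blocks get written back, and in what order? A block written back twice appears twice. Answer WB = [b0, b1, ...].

  0 | W B1 → L1 miss [D]
  1 | R B5 → L2 miss [-]
  2 | R B1 → L1 hit [D]
  3 | W B0 → L0 miss [D]
  4 | R B4 → L1 miss wb→B1 [-]
  5 | W B3 → L0 miss wb→B0 [D]
  6 | W B0 → L0 miss wb→B3 [D]
  7 | W B2 → L2 miss [D]

WB = [1, 0, 3]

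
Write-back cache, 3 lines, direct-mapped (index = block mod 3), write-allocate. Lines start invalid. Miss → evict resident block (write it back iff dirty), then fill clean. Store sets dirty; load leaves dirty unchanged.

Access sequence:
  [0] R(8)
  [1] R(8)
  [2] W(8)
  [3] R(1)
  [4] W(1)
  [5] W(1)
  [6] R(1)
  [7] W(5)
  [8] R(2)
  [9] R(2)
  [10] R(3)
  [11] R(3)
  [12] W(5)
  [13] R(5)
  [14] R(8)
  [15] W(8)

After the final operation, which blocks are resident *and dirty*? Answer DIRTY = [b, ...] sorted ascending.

DIRTY = [1, 8]

0: R B8 → L2 miss [-]
1: R B8 → L2 hit [-]
2: W B8 → L2 hit [D]
3: R B1 → L1 miss [-]
4: W B1 → L1 hit [D]
5: W B1 → L1 hit [D]
6: R B1 → L1 hit [D]
7: W B5 → L2 miss wb→B8 [D]
8: R B2 → L2 miss wb→B5 [-]
9: R B2 → L2 hit [-]
10: R B3 → L0 miss [-]
11: R B3 → L0 hit [-]
12: W B5 → L2 miss [D]
13: R B5 → L2 hit [D]
14: R B8 → L2 miss wb→B5 [-]
15: W B8 → L2 hit [D]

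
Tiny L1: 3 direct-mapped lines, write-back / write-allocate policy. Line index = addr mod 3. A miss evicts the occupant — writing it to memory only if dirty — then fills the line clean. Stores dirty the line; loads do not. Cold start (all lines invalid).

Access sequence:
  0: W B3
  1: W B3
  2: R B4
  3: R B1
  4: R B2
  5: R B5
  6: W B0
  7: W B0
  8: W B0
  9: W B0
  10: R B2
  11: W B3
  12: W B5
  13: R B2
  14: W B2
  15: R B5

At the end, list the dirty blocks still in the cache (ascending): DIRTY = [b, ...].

  0 | W B3 → L0 miss [D]
  1 | W B3 → L0 hit [D]
  2 | R B4 → L1 miss [-]
  3 | R B1 → L1 miss [-]
  4 | R B2 → L2 miss [-]
  5 | R B5 → L2 miss [-]
  6 | W B0 → L0 miss wb→B3 [D]
  7 | W B0 → L0 hit [D]
  8 | W B0 → L0 hit [D]
  9 | W B0 → L0 hit [D]
  10 | R B2 → L2 miss [-]
  11 | W B3 → L0 miss wb→B0 [D]
  12 | W B5 → L2 miss [D]
  13 | R B2 → L2 miss wb→B5 [-]
  14 | W B2 → L2 hit [D]
  15 | R B5 → L2 miss wb→B2 [-]

DIRTY = [3]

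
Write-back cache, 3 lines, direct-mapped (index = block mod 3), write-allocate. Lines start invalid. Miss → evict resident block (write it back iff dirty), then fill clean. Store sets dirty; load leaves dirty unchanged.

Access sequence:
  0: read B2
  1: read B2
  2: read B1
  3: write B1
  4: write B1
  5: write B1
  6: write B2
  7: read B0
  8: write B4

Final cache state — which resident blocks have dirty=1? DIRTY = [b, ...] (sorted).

0: R B2 → L2 miss [-]
1: R B2 → L2 hit [-]
2: R B1 → L1 miss [-]
3: W B1 → L1 hit [D]
4: W B1 → L1 hit [D]
5: W B1 → L1 hit [D]
6: W B2 → L2 hit [D]
7: R B0 → L0 miss [-]
8: W B4 → L1 miss wb→B1 [D]

DIRTY = [2, 4]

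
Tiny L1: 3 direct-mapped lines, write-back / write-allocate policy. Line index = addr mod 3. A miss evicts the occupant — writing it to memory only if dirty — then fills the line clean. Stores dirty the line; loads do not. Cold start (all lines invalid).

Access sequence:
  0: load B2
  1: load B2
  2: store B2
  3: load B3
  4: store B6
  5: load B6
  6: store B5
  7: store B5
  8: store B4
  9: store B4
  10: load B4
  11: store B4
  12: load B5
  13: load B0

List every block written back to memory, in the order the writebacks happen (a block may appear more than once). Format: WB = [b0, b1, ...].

0: R B2 -> L2 miss  d=-]
1: R B2 -> L2 hit  d=-]
2: W B2 -> L2 hit  d=D]
3: R B3 -> L0 miss  d=-]
4: W B6 -> L0 miss  d=D]
5: R B6 -> L0 hit  d=D]
6: W B5 -> L2 miss wb->B2  d=D]
7: W B5 -> L2 hit  d=D]
8: W B4 -> L1 miss  d=D]
9: W B4 -> L1 hit  d=D]
10: R B4 -> L1 hit  d=D]
11: W B4 -> L1 hit  d=D]
12: R B5 -> L2 hit  d=D]
13: R B0 -> L0 miss wb->B6  d=-]

WB = [2, 6]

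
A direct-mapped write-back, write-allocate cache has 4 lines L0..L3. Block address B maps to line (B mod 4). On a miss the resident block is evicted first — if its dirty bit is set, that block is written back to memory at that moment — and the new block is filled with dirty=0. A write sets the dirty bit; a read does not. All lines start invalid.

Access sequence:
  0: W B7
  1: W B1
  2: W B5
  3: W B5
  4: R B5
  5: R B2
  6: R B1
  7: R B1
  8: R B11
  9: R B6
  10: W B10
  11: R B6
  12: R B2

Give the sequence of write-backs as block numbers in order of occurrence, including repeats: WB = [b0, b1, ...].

WB = [1, 5, 7, 10]

  0 | W B7 → L3 miss [D]
  1 | W B1 → L1 miss [D]
  2 | W B5 → L1 miss wb→B1 [D]
  3 | W B5 → L1 hit [D]
  4 | R B5 → L1 hit [D]
  5 | R B2 → L2 miss [-]
  6 | R B1 → L1 miss wb→B5 [-]
  7 | R B1 → L1 hit [-]
  8 | R B11 → L3 miss wb→B7 [-]
  9 | R B6 → L2 miss [-]
  10 | W B10 → L2 miss [D]
  11 | R B6 → L2 miss wb→B10 [-]
  12 | R B2 → L2 miss [-]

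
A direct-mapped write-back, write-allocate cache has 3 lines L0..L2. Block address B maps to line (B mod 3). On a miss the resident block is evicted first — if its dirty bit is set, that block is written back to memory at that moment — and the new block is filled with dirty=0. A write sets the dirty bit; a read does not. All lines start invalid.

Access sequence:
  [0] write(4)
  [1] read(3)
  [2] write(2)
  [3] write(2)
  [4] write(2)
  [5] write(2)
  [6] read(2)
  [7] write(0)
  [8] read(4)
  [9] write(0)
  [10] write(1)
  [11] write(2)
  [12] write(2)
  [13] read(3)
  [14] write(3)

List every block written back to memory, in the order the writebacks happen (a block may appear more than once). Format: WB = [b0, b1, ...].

  0 | W B4 → L1 miss [D]
  1 | R B3 → L0 miss [-]
  2 | W B2 → L2 miss [D]
  3 | W B2 → L2 hit [D]
  4 | W B2 → L2 hit [D]
  5 | W B2 → L2 hit [D]
  6 | R B2 → L2 hit [D]
  7 | W B0 → L0 miss [D]
  8 | R B4 → L1 hit [D]
  9 | W B0 → L0 hit [D]
  10 | W B1 → L1 miss wb→B4 [D]
  11 | W B2 → L2 hit [D]
  12 | W B2 → L2 hit [D]
  13 | R B3 → L0 miss wb→B0 [-]
  14 | W B3 → L0 hit [D]

WB = [4, 0]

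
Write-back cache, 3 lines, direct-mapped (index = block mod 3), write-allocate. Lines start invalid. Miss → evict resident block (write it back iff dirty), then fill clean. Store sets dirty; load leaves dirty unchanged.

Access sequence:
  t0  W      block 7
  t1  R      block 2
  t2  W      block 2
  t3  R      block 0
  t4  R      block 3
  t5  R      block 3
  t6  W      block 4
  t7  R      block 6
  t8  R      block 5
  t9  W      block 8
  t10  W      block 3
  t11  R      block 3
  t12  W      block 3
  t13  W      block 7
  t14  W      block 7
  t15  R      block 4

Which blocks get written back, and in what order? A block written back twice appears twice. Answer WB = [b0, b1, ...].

WB = [7, 2, 4, 7]

0: W B7 → L1 miss [D]
1: R B2 → L2 miss [-]
2: W B2 → L2 hit [D]
3: R B0 → L0 miss [-]
4: R B3 → L0 miss [-]
5: R B3 → L0 hit [-]
6: W B4 → L1 miss wb→B7 [D]
7: R B6 → L0 miss [-]
8: R B5 → L2 miss wb→B2 [-]
9: W B8 → L2 miss [D]
10: W B3 → L0 miss [D]
11: R B3 → L0 hit [D]
12: W B3 → L0 hit [D]
13: W B7 → L1 miss wb→B4 [D]
14: W B7 → L1 hit [D]
15: R B4 → L1 miss wb→B7 [-]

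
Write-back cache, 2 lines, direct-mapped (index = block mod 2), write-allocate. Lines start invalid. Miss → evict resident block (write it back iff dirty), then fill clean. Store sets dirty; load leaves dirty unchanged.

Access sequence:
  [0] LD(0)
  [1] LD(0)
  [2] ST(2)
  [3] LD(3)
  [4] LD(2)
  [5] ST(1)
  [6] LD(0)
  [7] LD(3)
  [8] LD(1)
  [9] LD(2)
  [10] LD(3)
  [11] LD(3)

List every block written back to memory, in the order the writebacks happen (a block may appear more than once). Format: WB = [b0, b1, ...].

WB = [2, 1]

  0 | R B0 → L0 miss [-]
  1 | R B0 → L0 hit [-]
  2 | W B2 → L0 miss [D]
  3 | R B3 → L1 miss [-]
  4 | R B2 → L0 hit [D]
  5 | W B1 → L1 miss [D]
  6 | R B0 → L0 miss wb→B2 [-]
  7 | R B3 → L1 miss wb→B1 [-]
  8 | R B1 → L1 miss [-]
  9 | R B2 → L0 miss [-]
  10 | R B3 → L1 miss [-]
  11 | R B3 → L1 hit [-]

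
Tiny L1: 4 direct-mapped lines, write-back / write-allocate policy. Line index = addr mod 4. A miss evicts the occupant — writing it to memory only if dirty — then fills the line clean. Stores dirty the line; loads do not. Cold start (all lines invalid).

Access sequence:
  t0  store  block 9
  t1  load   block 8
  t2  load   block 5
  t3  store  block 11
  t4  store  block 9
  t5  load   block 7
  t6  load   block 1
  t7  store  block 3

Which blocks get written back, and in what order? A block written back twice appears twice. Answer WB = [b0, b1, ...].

0: W B9 -> L1 miss  d=D]
1: R B8 -> L0 miss  d=-]
2: R B5 -> L1 miss wb->B9  d=-]
3: W B11 -> L3 miss  d=D]
4: W B9 -> L1 miss  d=D]
5: R B7 -> L3 miss wb->B11  d=-]
6: R B1 -> L1 miss wb->B9  d=-]
7: W B3 -> L3 miss  d=D]

WB = [9, 11, 9]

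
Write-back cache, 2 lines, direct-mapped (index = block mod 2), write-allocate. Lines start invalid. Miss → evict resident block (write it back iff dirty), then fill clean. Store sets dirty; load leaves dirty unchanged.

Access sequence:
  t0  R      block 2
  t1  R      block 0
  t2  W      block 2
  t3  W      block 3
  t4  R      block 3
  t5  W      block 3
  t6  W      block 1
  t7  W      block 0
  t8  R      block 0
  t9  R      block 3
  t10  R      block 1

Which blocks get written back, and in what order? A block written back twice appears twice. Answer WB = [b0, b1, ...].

0: R B2 → L0 miss [-]
1: R B0 → L0 miss [-]
2: W B2 → L0 miss [D]
3: W B3 → L1 miss [D]
4: R B3 → L1 hit [D]
5: W B3 → L1 hit [D]
6: W B1 → L1 miss wb→B3 [D]
7: W B0 → L0 miss wb→B2 [D]
8: R B0 → L0 hit [D]
9: R B3 → L1 miss wb→B1 [-]
10: R B1 → L1 miss [-]

WB = [3, 2, 1]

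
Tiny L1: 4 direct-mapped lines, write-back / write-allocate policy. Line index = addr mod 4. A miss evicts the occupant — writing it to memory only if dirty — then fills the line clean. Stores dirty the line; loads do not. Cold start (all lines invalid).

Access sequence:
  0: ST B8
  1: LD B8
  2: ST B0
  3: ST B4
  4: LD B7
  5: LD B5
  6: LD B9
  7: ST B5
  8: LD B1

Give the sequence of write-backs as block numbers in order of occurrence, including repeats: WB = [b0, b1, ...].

WB = [8, 0, 5]

  0 | W B8 → L0 miss [D]
  1 | R B8 → L0 hit [D]
  2 | W B0 → L0 miss wb→B8 [D]
  3 | W B4 → L0 miss wb→B0 [D]
  4 | R B7 → L3 miss [-]
  5 | R B5 → L1 miss [-]
  6 | R B9 → L1 miss [-]
  7 | W B5 → L1 miss [D]
  8 | R B1 → L1 miss wb→B5 [-]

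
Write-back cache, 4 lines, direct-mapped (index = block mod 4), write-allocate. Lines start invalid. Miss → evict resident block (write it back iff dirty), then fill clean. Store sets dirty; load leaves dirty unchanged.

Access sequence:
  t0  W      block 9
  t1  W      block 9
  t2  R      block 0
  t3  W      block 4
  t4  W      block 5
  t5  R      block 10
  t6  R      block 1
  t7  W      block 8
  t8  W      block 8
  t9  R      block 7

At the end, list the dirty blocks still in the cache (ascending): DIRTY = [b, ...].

0: W B9 -> L1 miss  d=D]
1: W B9 -> L1 hit  d=D]
2: R B0 -> L0 miss  d=-]
3: W B4 -> L0 miss  d=D]
4: W B5 -> L1 miss wb->B9  d=D]
5: R B10 -> L2 miss  d=-]
6: R B1 -> L1 miss wb->B5  d=-]
7: W B8 -> L0 miss wb->B4  d=D]
8: W B8 -> L0 hit  d=D]
9: R B7 -> L3 miss  d=-]

DIRTY = [8]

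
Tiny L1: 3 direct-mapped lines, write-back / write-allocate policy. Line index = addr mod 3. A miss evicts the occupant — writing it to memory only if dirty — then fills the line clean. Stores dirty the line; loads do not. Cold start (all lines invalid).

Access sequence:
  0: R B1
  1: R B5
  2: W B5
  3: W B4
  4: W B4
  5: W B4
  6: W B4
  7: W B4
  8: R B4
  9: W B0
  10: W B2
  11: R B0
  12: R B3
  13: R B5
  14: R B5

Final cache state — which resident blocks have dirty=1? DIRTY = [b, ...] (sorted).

DIRTY = [4]

0: R B1 → L1 miss [-]
1: R B5 → L2 miss [-]
2: W B5 → L2 hit [D]
3: W B4 → L1 miss [D]
4: W B4 → L1 hit [D]
5: W B4 → L1 hit [D]
6: W B4 → L1 hit [D]
7: W B4 → L1 hit [D]
8: R B4 → L1 hit [D]
9: W B0 → L0 miss [D]
10: W B2 → L2 miss wb→B5 [D]
11: R B0 → L0 hit [D]
12: R B3 → L0 miss wb→B0 [-]
13: R B5 → L2 miss wb→B2 [-]
14: R B5 → L2 hit [-]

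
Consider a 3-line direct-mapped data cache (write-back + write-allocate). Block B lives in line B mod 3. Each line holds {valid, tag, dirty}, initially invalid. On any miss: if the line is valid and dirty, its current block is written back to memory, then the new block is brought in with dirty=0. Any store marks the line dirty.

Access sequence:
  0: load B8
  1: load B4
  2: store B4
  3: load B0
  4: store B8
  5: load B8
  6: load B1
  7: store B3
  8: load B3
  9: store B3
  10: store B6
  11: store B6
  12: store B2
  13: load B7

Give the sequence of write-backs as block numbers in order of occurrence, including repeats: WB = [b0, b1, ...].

WB = [4, 3, 8]

0: R B8 → L2 miss [-]
1: R B4 → L1 miss [-]
2: W B4 → L1 hit [D]
3: R B0 → L0 miss [-]
4: W B8 → L2 hit [D]
5: R B8 → L2 hit [D]
6: R B1 → L1 miss wb→B4 [-]
7: W B3 → L0 miss [D]
8: R B3 → L0 hit [D]
9: W B3 → L0 hit [D]
10: W B6 → L0 miss wb→B3 [D]
11: W B6 → L0 hit [D]
12: W B2 → L2 miss wb→B8 [D]
13: R B7 → L1 miss [-]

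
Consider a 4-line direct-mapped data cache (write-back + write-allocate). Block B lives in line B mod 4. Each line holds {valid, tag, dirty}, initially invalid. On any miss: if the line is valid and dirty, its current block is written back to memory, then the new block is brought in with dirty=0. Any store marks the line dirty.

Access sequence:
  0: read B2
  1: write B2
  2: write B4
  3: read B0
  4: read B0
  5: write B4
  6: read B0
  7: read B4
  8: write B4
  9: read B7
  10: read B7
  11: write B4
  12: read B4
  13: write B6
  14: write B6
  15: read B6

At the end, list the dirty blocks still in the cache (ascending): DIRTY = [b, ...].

DIRTY = [4, 6]

0: R B2 -> L2 miss  d=-]
1: W B2 -> L2 hit  d=D]
2: W B4 -> L0 miss  d=D]
3: R B0 -> L0 miss wb->B4  d=-]
4: R B0 -> L0 hit  d=-]
5: W B4 -> L0 miss  d=D]
6: R B0 -> L0 miss wb->B4  d=-]
7: R B4 -> L0 miss  d=-]
8: W B4 -> L0 hit  d=D]
9: R B7 -> L3 miss  d=-]
10: R B7 -> L3 hit  d=-]
11: W B4 -> L0 hit  d=D]
12: R B4 -> L0 hit  d=D]
13: W B6 -> L2 miss wb->B2  d=D]
14: W B6 -> L2 hit  d=D]
15: R B6 -> L2 hit  d=D]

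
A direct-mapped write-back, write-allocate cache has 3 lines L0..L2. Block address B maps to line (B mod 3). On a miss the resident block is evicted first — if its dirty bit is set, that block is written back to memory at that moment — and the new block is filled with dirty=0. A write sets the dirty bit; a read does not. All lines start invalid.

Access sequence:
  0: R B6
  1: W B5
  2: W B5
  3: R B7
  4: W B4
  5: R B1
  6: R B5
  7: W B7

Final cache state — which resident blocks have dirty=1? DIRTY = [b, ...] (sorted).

DIRTY = [5, 7]

0: R B6 -> L0 miss  d=-]
1: W B5 -> L2 miss  d=D]
2: W B5 -> L2 hit  d=D]
3: R B7 -> L1 miss  d=-]
4: W B4 -> L1 miss  d=D]
5: R B1 -> L1 miss wb->B4  d=-]
6: R B5 -> L2 hit  d=D]
7: W B7 -> L1 miss  d=D]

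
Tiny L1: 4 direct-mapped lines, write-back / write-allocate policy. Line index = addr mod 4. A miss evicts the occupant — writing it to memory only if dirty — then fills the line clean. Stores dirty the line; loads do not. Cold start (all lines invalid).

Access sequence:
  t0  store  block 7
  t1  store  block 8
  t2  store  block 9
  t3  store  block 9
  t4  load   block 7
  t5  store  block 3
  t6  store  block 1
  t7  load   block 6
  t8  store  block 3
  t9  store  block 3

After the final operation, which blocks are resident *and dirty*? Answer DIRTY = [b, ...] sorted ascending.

DIRTY = [1, 3, 8]

0: W B7 -> L3 miss  d=D]
1: W B8 -> L0 miss  d=D]
2: W B9 -> L1 miss  d=D]
3: W B9 -> L1 hit  d=D]
4: R B7 -> L3 hit  d=D]
5: W B3 -> L3 miss wb->B7  d=D]
6: W B1 -> L1 miss wb->B9  d=D]
7: R B6 -> L2 miss  d=-]
8: W B3 -> L3 hit  d=D]
9: W B3 -> L3 hit  d=D]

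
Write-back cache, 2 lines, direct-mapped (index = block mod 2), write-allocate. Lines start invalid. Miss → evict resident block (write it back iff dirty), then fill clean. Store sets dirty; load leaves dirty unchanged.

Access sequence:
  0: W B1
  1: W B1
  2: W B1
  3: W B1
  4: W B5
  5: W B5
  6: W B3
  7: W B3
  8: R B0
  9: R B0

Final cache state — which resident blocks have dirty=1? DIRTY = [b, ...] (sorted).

DIRTY = [3]

  0 | W B1 → L1 miss [D]
  1 | W B1 → L1 hit [D]
  2 | W B1 → L1 hit [D]
  3 | W B1 → L1 hit [D]
  4 | W B5 → L1 miss wb→B1 [D]
  5 | W B5 → L1 hit [D]
  6 | W B3 → L1 miss wb→B5 [D]
  7 | W B3 → L1 hit [D]
  8 | R B0 → L0 miss [-]
  9 | R B0 → L0 hit [-]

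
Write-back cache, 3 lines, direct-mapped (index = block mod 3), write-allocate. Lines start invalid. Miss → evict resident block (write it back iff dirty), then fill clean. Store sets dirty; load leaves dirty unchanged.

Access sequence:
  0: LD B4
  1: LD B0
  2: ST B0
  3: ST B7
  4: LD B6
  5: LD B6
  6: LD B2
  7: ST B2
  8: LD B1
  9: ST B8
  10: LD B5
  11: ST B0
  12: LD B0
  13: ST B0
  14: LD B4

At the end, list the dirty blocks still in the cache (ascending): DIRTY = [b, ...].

  0 | R B4 → L1 miss [-]
  1 | R B0 → L0 miss [-]
  2 | W B0 → L0 hit [D]
  3 | W B7 → L1 miss [D]
  4 | R B6 → L0 miss wb→B0 [-]
  5 | R B6 → L0 hit [-]
  6 | R B2 → L2 miss [-]
  7 | W B2 → L2 hit [D]
  8 | R B1 → L1 miss wb→B7 [-]
  9 | W B8 → L2 miss wb→B2 [D]
  10 | R B5 → L2 miss wb→B8 [-]
  11 | W B0 → L0 miss [D]
  12 | R B0 → L0 hit [D]
  13 | W B0 → L0 hit [D]
  14 | R B4 → L1 miss [-]

DIRTY = [0]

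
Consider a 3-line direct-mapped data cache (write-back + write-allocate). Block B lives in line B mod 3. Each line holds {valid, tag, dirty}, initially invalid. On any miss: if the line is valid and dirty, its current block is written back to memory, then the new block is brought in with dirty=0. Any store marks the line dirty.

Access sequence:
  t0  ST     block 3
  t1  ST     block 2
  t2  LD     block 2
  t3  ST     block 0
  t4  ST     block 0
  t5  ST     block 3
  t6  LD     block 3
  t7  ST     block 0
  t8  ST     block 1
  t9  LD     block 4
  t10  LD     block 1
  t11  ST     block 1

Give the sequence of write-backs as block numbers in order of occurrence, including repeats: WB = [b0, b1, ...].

0: W B3 -> L0 miss  d=D]
1: W B2 -> L2 miss  d=D]
2: R B2 -> L2 hit  d=D]
3: W B0 -> L0 miss wb->B3  d=D]
4: W B0 -> L0 hit  d=D]
5: W B3 -> L0 miss wb->B0  d=D]
6: R B3 -> L0 hit  d=D]
7: W B0 -> L0 miss wb->B3  d=D]
8: W B1 -> L1 miss  d=D]
9: R B4 -> L1 miss wb->B1  d=-]
10: R B1 -> L1 miss  d=-]
11: W B1 -> L1 hit  d=D]

WB = [3, 0, 3, 1]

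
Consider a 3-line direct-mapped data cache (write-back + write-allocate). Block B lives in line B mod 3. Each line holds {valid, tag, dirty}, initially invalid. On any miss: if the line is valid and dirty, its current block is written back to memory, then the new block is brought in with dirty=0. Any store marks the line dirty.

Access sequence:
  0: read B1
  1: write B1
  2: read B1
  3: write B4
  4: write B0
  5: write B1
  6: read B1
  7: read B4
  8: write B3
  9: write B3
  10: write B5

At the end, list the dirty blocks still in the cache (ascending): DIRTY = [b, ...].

DIRTY = [3, 5]

0: R B1 → L1 miss [-]
1: W B1 → L1 hit [D]
2: R B1 → L1 hit [D]
3: W B4 → L1 miss wb→B1 [D]
4: W B0 → L0 miss [D]
5: W B1 → L1 miss wb→B4 [D]
6: R B1 → L1 hit [D]
7: R B4 → L1 miss wb→B1 [-]
8: W B3 → L0 miss wb→B0 [D]
9: W B3 → L0 hit [D]
10: W B5 → L2 miss [D]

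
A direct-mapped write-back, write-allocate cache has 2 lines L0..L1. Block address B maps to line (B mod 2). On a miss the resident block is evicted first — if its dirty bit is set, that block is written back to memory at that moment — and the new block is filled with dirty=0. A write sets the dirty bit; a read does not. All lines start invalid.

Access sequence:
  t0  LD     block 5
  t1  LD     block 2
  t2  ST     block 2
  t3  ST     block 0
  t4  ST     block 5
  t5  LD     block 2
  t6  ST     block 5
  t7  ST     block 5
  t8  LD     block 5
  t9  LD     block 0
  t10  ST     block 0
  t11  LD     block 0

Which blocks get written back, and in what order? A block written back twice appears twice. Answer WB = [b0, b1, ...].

WB = [2, 0]

0: R B5 -> L1 miss  d=-]
1: R B2 -> L0 miss  d=-]
2: W B2 -> L0 hit  d=D]
3: W B0 -> L0 miss wb->B2  d=D]
4: W B5 -> L1 hit  d=D]
5: R B2 -> L0 miss wb->B0  d=-]
6: W B5 -> L1 hit  d=D]
7: W B5 -> L1 hit  d=D]
8: R B5 -> L1 hit  d=D]
9: R B0 -> L0 miss  d=-]
10: W B0 -> L0 hit  d=D]
11: R B0 -> L0 hit  d=D]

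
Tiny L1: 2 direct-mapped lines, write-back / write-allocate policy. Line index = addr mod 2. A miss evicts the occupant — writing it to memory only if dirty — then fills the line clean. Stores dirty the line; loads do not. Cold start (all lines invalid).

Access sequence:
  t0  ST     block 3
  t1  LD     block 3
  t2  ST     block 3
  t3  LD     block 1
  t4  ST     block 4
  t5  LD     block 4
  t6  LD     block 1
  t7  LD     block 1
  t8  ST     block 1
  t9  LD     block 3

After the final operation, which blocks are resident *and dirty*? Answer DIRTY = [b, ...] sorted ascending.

DIRTY = [4]

  0 | W B3 → L1 miss [D]
  1 | R B3 → L1 hit [D]
  2 | W B3 → L1 hit [D]
  3 | R B1 → L1 miss wb→B3 [-]
  4 | W B4 → L0 miss [D]
  5 | R B4 → L0 hit [D]
  6 | R B1 → L1 hit [-]
  7 | R B1 → L1 hit [-]
  8 | W B1 → L1 hit [D]
  9 | R B3 → L1 miss wb→B1 [-]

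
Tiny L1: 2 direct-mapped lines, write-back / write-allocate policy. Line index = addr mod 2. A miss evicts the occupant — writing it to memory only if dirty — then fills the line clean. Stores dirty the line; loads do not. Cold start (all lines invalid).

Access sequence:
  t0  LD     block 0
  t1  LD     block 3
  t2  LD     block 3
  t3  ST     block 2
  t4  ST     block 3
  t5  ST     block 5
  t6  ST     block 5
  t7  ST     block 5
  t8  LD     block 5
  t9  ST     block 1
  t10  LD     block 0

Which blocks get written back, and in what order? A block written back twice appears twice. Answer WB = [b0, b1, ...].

  0 | R B0 → L0 miss [-]
  1 | R B3 → L1 miss [-]
  2 | R B3 → L1 hit [-]
  3 | W B2 → L0 miss [D]
  4 | W B3 → L1 hit [D]
  5 | W B5 → L1 miss wb→B3 [D]
  6 | W B5 → L1 hit [D]
  7 | W B5 → L1 hit [D]
  8 | R B5 → L1 hit [D]
  9 | W B1 → L1 miss wb→B5 [D]
  10 | R B0 → L0 miss wb→B2 [-]

WB = [3, 5, 2]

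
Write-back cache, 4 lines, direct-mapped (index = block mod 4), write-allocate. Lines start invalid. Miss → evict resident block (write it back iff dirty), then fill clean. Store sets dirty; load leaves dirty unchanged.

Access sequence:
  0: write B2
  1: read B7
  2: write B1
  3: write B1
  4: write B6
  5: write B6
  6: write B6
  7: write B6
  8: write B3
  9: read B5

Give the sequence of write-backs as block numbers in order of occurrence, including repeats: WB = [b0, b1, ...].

  0 | W B2 → L2 miss [D]
  1 | R B7 → L3 miss [-]
  2 | W B1 → L1 miss [D]
  3 | W B1 → L1 hit [D]
  4 | W B6 → L2 miss wb→B2 [D]
  5 | W B6 → L2 hit [D]
  6 | W B6 → L2 hit [D]
  7 | W B6 → L2 hit [D]
  8 | W B3 → L3 miss [D]
  9 | R B5 → L1 miss wb→B1 [-]

WB = [2, 1]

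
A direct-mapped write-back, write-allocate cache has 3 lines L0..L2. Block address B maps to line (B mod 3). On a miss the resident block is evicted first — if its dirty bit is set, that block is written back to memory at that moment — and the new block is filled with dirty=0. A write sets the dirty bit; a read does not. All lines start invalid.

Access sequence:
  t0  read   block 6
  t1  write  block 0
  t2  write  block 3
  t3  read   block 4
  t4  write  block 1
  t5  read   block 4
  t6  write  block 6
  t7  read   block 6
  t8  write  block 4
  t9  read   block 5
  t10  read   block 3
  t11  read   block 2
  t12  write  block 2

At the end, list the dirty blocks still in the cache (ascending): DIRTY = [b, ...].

0: R B6 -> L0 miss  d=-]
1: W B0 -> L0 miss  d=D]
2: W B3 -> L0 miss wb->B0  d=D]
3: R B4 -> L1 miss  d=-]
4: W B1 -> L1 miss  d=D]
5: R B4 -> L1 miss wb->B1  d=-]
6: W B6 -> L0 miss wb->B3  d=D]
7: R B6 -> L0 hit  d=D]
8: W B4 -> L1 hit  d=D]
9: R B5 -> L2 miss  d=-]
10: R B3 -> L0 miss wb->B6  d=-]
11: R B2 -> L2 miss  d=-]
12: W B2 -> L2 hit  d=D]

DIRTY = [2, 4]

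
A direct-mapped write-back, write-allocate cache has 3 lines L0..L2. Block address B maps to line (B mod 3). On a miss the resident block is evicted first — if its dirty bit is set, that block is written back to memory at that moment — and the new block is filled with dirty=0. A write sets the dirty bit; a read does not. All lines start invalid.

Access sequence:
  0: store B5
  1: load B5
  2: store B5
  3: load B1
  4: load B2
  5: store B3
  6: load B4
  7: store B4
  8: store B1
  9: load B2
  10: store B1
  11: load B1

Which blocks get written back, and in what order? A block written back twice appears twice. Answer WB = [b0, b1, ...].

WB = [5, 4]

0: W B5 → L2 miss [D]
1: R B5 → L2 hit [D]
2: W B5 → L2 hit [D]
3: R B1 → L1 miss [-]
4: R B2 → L2 miss wb→B5 [-]
5: W B3 → L0 miss [D]
6: R B4 → L1 miss [-]
7: W B4 → L1 hit [D]
8: W B1 → L1 miss wb→B4 [D]
9: R B2 → L2 hit [-]
10: W B1 → L1 hit [D]
11: R B1 → L1 hit [D]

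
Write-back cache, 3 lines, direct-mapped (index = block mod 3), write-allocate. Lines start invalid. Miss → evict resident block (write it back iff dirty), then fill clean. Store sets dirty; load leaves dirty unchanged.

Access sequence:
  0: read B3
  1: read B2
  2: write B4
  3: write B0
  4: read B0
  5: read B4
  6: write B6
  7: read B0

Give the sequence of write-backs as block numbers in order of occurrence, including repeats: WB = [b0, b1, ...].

WB = [0, 6]

0: R B3 -> L0 miss  d=-]
1: R B2 -> L2 miss  d=-]
2: W B4 -> L1 miss  d=D]
3: W B0 -> L0 miss  d=D]
4: R B0 -> L0 hit  d=D]
5: R B4 -> L1 hit  d=D]
6: W B6 -> L0 miss wb->B0  d=D]
7: R B0 -> L0 miss wb->B6  d=-]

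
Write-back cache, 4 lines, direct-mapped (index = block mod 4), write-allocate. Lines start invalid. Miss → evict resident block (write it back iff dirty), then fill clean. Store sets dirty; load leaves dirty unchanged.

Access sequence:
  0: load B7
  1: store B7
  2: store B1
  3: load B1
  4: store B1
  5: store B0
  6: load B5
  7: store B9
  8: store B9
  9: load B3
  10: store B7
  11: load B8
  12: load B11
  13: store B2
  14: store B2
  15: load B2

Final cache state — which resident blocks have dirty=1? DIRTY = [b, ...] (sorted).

DIRTY = [2, 9]

0: R B7 -> L3 miss  d=-]
1: W B7 -> L3 hit  d=D]
2: W B1 -> L1 miss  d=D]
3: R B1 -> L1 hit  d=D]
4: W B1 -> L1 hit  d=D]
5: W B0 -> L0 miss  d=D]
6: R B5 -> L1 miss wb->B1  d=-]
7: W B9 -> L1 miss  d=D]
8: W B9 -> L1 hit  d=D]
9: R B3 -> L3 miss wb->B7  d=-]
10: W B7 -> L3 miss  d=D]
11: R B8 -> L0 miss wb->B0  d=-]
12: R B11 -> L3 miss wb->B7  d=-]
13: W B2 -> L2 miss  d=D]
14: W B2 -> L2 hit  d=D]
15: R B2 -> L2 hit  d=D]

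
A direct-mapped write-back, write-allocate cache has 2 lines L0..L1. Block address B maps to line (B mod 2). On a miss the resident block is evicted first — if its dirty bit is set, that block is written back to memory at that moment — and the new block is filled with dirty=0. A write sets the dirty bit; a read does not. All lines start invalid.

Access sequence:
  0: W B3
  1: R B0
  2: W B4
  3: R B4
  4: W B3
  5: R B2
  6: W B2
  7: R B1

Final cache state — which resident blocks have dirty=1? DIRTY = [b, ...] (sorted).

0: W B3 → L1 miss [D]
1: R B0 → L0 miss [-]
2: W B4 → L0 miss [D]
3: R B4 → L0 hit [D]
4: W B3 → L1 hit [D]
5: R B2 → L0 miss wb→B4 [-]
6: W B2 → L0 hit [D]
7: R B1 → L1 miss wb→B3 [-]

DIRTY = [2]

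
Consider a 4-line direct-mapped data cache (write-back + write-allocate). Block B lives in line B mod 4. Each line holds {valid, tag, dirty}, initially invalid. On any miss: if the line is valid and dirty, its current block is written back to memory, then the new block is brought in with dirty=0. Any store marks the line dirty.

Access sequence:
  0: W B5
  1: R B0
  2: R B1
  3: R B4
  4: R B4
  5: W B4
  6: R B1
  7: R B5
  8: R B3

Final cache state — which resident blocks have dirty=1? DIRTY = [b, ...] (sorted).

DIRTY = [4]

0: W B5 → L1 miss [D]
1: R B0 → L0 miss [-]
2: R B1 → L1 miss wb→B5 [-]
3: R B4 → L0 miss [-]
4: R B4 → L0 hit [-]
5: W B4 → L0 hit [D]
6: R B1 → L1 hit [-]
7: R B5 → L1 miss [-]
8: R B3 → L3 miss [-]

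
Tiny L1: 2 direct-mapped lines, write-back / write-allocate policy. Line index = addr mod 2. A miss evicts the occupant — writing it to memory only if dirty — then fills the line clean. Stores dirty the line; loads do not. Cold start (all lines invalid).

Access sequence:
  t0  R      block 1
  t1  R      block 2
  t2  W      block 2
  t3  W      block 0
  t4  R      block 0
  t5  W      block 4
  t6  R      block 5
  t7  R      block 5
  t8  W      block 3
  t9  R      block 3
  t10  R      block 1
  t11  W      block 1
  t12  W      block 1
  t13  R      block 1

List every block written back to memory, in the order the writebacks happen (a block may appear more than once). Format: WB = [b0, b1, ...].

0: R B1 -> L1 miss  d=-]
1: R B2 -> L0 miss  d=-]
2: W B2 -> L0 hit  d=D]
3: W B0 -> L0 miss wb->B2  d=D]
4: R B0 -> L0 hit  d=D]
5: W B4 -> L0 miss wb->B0  d=D]
6: R B5 -> L1 miss  d=-]
7: R B5 -> L1 hit  d=-]
8: W B3 -> L1 miss  d=D]
9: R B3 -> L1 hit  d=D]
10: R B1 -> L1 miss wb->B3  d=-]
11: W B1 -> L1 hit  d=D]
12: W B1 -> L1 hit  d=D]
13: R B1 -> L1 hit  d=D]

WB = [2, 0, 3]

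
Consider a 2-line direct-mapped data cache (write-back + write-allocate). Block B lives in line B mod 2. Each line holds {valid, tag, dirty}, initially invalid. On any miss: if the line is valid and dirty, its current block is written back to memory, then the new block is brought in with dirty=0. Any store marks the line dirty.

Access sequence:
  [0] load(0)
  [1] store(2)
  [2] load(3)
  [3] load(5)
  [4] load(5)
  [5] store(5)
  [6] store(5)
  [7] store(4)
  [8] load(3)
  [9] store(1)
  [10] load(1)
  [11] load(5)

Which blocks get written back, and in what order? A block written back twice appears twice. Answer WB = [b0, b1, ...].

  0 | R B0 → L0 miss [-]
  1 | W B2 → L0 miss [D]
  2 | R B3 → L1 miss [-]
  3 | R B5 → L1 miss [-]
  4 | R B5 → L1 hit [-]
  5 | W B5 → L1 hit [D]
  6 | W B5 → L1 hit [D]
  7 | W B4 → L0 miss wb→B2 [D]
  8 | R B3 → L1 miss wb→B5 [-]
  9 | W B1 → L1 miss [D]
  10 | R B1 → L1 hit [D]
  11 | R B5 → L1 miss wb→B1 [-]

WB = [2, 5, 1]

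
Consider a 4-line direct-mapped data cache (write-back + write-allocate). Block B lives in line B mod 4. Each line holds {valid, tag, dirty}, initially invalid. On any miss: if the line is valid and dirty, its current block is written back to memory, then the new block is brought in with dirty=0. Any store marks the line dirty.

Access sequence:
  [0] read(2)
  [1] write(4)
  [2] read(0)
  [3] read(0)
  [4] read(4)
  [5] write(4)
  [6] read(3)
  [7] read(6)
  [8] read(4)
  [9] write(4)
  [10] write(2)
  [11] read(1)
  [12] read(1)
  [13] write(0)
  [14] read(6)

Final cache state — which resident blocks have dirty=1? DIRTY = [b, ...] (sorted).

DIRTY = [0]

  0 | R B2 → L2 miss [-]
  1 | W B4 → L0 miss [D]
  2 | R B0 → L0 miss wb→B4 [-]
  3 | R B0 → L0 hit [-]
  4 | R B4 → L0 miss [-]
  5 | W B4 → L0 hit [D]
  6 | R B3 → L3 miss [-]
  7 | R B6 → L2 miss [-]
  8 | R B4 → L0 hit [D]
  9 | W B4 → L0 hit [D]
  10 | W B2 → L2 miss [D]
  11 | R B1 → L1 miss [-]
  12 | R B1 → L1 hit [-]
  13 | W B0 → L0 miss wb→B4 [D]
  14 | R B6 → L2 miss wb→B2 [-]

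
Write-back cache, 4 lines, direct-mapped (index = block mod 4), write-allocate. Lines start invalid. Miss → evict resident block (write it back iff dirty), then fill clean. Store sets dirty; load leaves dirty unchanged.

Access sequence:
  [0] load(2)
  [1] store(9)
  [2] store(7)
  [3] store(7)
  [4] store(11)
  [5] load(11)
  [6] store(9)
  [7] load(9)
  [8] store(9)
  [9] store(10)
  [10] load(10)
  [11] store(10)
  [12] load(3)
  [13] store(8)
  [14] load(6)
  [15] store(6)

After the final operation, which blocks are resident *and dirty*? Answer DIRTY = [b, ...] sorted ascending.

0: R B2 → L2 miss [-]
1: W B9 → L1 miss [D]
2: W B7 → L3 miss [D]
3: W B7 → L3 hit [D]
4: W B11 → L3 miss wb→B7 [D]
5: R B11 → L3 hit [D]
6: W B9 → L1 hit [D]
7: R B9 → L1 hit [D]
8: W B9 → L1 hit [D]
9: W B10 → L2 miss [D]
10: R B10 → L2 hit [D]
11: W B10 → L2 hit [D]
12: R B3 → L3 miss wb→B11 [-]
13: W B8 → L0 miss [D]
14: R B6 → L2 miss wb→B10 [-]
15: W B6 → L2 hit [D]

DIRTY = [6, 8, 9]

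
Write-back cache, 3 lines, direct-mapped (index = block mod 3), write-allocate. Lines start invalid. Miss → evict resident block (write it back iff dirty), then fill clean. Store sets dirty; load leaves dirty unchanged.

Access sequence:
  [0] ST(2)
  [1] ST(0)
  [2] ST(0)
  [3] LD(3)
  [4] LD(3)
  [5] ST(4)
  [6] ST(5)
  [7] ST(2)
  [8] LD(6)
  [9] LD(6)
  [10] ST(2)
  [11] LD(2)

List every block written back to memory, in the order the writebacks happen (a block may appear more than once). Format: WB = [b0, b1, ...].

WB = [0, 2, 5]

0: W B2 -> L2 miss  d=D]
1: W B0 -> L0 miss  d=D]
2: W B0 -> L0 hit  d=D]
3: R B3 -> L0 miss wb->B0  d=-]
4: R B3 -> L0 hit  d=-]
5: W B4 -> L1 miss  d=D]
6: W B5 -> L2 miss wb->B2  d=D]
7: W B2 -> L2 miss wb->B5  d=D]
8: R B6 -> L0 miss  d=-]
9: R B6 -> L0 hit  d=-]
10: W B2 -> L2 hit  d=D]
11: R B2 -> L2 hit  d=D]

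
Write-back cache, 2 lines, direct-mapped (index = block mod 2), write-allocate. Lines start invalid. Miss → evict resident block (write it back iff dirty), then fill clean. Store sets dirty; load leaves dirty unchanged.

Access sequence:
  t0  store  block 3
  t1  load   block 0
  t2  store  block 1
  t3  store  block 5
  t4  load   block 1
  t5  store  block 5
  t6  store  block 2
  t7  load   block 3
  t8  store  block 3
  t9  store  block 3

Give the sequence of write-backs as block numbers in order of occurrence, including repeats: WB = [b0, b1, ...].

WB = [3, 1, 5, 5]

0: W B3 → L1 miss [D]
1: R B0 → L0 miss [-]
2: W B1 → L1 miss wb→B3 [D]
3: W B5 → L1 miss wb→B1 [D]
4: R B1 → L1 miss wb→B5 [-]
5: W B5 → L1 miss [D]
6: W B2 → L0 miss [D]
7: R B3 → L1 miss wb→B5 [-]
8: W B3 → L1 hit [D]
9: W B3 → L1 hit [D]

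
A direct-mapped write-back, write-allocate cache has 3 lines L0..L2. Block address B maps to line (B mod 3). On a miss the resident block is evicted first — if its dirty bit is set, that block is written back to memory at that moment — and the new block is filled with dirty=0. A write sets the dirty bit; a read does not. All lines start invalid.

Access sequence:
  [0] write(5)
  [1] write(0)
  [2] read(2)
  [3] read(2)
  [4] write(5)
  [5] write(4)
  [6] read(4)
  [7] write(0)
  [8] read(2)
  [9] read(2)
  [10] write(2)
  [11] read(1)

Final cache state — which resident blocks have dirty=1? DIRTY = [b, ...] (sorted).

DIRTY = [0, 2]

0: W B5 → L2 miss [D]
1: W B0 → L0 miss [D]
2: R B2 → L2 miss wb→B5 [-]
3: R B2 → L2 hit [-]
4: W B5 → L2 miss [D]
5: W B4 → L1 miss [D]
6: R B4 → L1 hit [D]
7: W B0 → L0 hit [D]
8: R B2 → L2 miss wb→B5 [-]
9: R B2 → L2 hit [-]
10: W B2 → L2 hit [D]
11: R B1 → L1 miss wb→B4 [-]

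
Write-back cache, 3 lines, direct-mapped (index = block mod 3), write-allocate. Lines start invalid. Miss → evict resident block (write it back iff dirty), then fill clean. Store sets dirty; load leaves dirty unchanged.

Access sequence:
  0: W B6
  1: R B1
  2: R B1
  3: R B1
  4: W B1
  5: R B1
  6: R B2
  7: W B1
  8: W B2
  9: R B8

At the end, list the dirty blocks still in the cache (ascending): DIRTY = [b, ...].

DIRTY = [1, 6]

0: W B6 -> L0 miss  d=D]
1: R B1 -> L1 miss  d=-]
2: R B1 -> L1 hit  d=-]
3: R B1 -> L1 hit  d=-]
4: W B1 -> L1 hit  d=D]
5: R B1 -> L1 hit  d=D]
6: R B2 -> L2 miss  d=-]
7: W B1 -> L1 hit  d=D]
8: W B2 -> L2 hit  d=D]
9: R B8 -> L2 miss wb->B2  d=-]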